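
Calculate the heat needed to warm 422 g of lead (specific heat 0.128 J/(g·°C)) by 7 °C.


q = mcΔT = 422 × 0.128 × 7
= 378.11 J

378.11 J


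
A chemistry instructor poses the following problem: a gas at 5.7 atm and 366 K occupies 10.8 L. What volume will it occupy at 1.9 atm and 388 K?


P1V1/T1 = P2V2/T2
V2 = P1V1T2/(T1P2)
= 5.7×10.8×388/(366×1.9)
= 34.348 L

34.348 L


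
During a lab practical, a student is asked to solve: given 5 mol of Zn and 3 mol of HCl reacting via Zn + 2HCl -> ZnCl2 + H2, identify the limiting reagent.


Mole ratio available / coefficient:
  Zn: 5/1 = 5.000
  HCl: 3/2 = 1.500
Smaller ratio is limiting.

HCl


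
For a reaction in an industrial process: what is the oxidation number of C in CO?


x + (-2) = 0, so x = +2
Oxidation number: +2

+2


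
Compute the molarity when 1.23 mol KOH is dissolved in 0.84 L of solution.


M = n/V = 1.23/0.84 = 1.464 mol/L

1.464 M


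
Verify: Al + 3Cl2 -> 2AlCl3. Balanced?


Equation: Al + 3Cl2 -> 2AlCl3
Check atoms: Al: 1≠2, Cl: 6=6
Not balanced

No, not balanced


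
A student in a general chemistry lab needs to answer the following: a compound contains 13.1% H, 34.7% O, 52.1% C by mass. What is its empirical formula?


Assume 100 g sample. Moles of each element:
  H: 13.1/1.008 = 12.996 mol
  O: 34.7/16.0 = 2.169 mol
  C: 52.1/12.01 = 4.338 mol
Divide by smallest (2.169):
  H: 12.996/2.169 = 5.99
  O: 2.169/2.169 = 1.0
  C: 4.338/2.169 = 2.0
Empirical formula: C2H6O

C2H6O


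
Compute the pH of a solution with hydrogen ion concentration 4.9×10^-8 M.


pH = -log10([H+]) = -log10(4.9×10^-8)
= 8 - log10(4.9)
= 8 - 0.69
= 7.31

7.31


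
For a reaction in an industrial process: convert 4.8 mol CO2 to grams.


M(CO2) = 44.01 g/mol
mass = n × M = 4.8 × 44.01 = 211.25 g

211.25 g


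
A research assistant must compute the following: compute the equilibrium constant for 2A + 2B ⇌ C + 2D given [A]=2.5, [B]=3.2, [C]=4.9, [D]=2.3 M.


Kc = [C][D]^2/([A]^2[B]^2)
= (4.9^1 × 2.3^2)/(2.5^2 × 3.2^2)
= 25.921/64
= 0.4050

0.4050


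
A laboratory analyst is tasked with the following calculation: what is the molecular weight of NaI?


M(NaI) = 1×22.99 + 1×126.9
= 22.99 + 126.9
= 149.89 g/mol

149.89 g/mol


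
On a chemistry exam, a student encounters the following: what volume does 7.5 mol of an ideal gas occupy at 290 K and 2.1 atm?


PV = nRT  (R = 0.08206 L·atm/(mol·K))
V = nRT/P = 7.5×0.08206×290/2.1
= 84.991 L

84.991 L


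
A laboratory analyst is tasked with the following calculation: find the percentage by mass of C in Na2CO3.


M(Na2CO3) = 2×22.99 + 1×12.01 + 3×16.0 = 105.99 g/mol
Mass of C = 1 × 12.01 = 12.01 g/mol
% C = 12.01/105.99 × 100 = 11.33%

11.33%


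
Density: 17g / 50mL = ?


ρ = mass/volume
= 17/50
= 0.34 g/mL

0.34 g/mL


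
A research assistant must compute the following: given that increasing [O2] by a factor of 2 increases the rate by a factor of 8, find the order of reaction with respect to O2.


rate ∝ [O2]^n
2^n = 8 → n = 3
Order in O2: 3

3


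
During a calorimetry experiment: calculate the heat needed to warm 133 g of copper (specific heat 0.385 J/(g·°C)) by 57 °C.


q = mcΔT = 133 × 0.385 × 57
= 2918.69 J

2918.69 J


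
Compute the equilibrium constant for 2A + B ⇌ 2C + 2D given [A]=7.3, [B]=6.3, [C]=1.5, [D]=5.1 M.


Kc = [C]^2[D]^2/([A]^2[B])
= (1.5^2 × 5.1^2)/(7.3^2 × 6.3^1)
= 58.5225/335.727
= 0.1743

0.1743


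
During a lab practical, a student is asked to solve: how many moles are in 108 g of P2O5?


M(P2O5) = 141.94 g/mol
n = mass/M = 108/141.94 = 0.7609 mol

0.7609 mol


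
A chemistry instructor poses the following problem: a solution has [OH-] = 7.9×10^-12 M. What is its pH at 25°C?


pOH = -log10([OH-]) = -log10(7.9×10^-12)
= 12 - log10(7.9) = 11.1
pH = 14 - pOH = 14 - 11.1 = 2.9

2.9


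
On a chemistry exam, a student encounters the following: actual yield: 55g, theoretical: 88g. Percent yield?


% yield = actual/theoretical × 100
= 55/88 × 100
= 62.5%

62.5%


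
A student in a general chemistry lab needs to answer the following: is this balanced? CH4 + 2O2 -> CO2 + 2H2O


Equation: CH4 + 2O2 -> CO2 + 2H2O
Check atoms: C: 1=1, H: 4=4, O: 4=4
Balanced

Yes, balanced


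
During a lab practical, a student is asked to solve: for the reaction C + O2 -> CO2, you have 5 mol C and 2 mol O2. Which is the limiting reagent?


Mole ratio available / coefficient:
  C: 5/1 = 5.000
  O2: 2/1 = 2.000
Smaller ratio is limiting.

O2


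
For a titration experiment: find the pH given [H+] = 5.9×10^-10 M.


pH = -log10([H+]) = -log10(5.9×10^-10)
= 10 - log10(5.9)
= 10 - 0.77
= 9.23

9.23


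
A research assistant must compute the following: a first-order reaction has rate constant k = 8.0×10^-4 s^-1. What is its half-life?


t½ = ln2/k = 0.693147/(8.0×10^-4 s^-1)
= 866.4 s

866.4 s


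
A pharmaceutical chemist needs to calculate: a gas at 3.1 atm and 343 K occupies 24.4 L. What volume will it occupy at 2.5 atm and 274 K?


P1V1/T1 = P2V2/T2
V2 = P1V1T2/(T1P2)
= 3.1×24.4×274/(343×2.5)
= 24.17 L

24.17 L


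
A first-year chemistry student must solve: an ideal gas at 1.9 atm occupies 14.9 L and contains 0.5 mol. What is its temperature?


PV = nRT  (R = 0.08206 L·atm/(mol·K))
T = PV/(nR) = 1.9×14.9/(0.5×0.08206)
= 28.31/0.041030
= 689.98 K

689.98 K


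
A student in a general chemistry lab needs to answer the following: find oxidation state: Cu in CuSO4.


Sulfate is -2, so Cu = +2
Oxidation number: +2

+2


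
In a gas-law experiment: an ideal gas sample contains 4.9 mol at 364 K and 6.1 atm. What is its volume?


PV = nRT  (R = 0.08206 L·atm/(mol·K))
V = nRT/P = 4.9×0.08206×364/6.1
= 23.994 L

23.994 L


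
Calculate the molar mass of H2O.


M(H2O) = 2×1.008 + 1×16.0
= 2.02 + 16.0
= 18.02 g/mol

18.02 g/mol


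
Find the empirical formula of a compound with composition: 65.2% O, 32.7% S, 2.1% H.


Assume 100 g sample. Moles of each element:
  O: 65.2/16.0 = 4.075 mol
  S: 32.7/32.07 = 1.02 mol
  H: 2.1/1.008 = 2.083 mol
Divide by smallest (1.02):
  O: 4.075/1.02 = 4.0
  S: 1.02/1.02 = 1.0
  H: 2.083/1.02 = 2.04
Empirical formula: H2SO4

H2SO4


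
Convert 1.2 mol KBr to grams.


M(KBr) = 119.0 g/mol
mass = n × M = 1.2 × 119.0 = 142.80 g

142.80 g


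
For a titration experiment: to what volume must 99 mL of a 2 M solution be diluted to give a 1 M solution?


C1V1 = C2V2
2 × 99 = 1 × V2
V2 = 198/1 = 198.0 mL

198.0 mL


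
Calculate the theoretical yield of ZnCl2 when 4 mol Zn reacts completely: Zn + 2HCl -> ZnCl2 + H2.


Mole ratio ZnCl2:Zn = 1:1
n(ZnCl2) = 4 × 1/1 = 4.000 mol
mass = 4.000 × 136.28 = 545.12 g

545.12 g


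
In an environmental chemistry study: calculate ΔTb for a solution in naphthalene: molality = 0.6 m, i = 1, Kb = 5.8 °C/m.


ΔTb = Kb × m × i
= 5.8 × 0.6 × 1
= 3.48 °C

3.48 °C


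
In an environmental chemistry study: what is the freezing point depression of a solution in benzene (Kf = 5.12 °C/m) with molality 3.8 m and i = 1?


ΔTf = Kf × m × i
= 5.12 × 3.8 × 1
= 19.456 °C

19.456 °C


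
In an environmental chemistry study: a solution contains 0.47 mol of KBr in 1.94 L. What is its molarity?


M = n/V = 0.47/1.94 = 0.242 mol/L

0.242 M


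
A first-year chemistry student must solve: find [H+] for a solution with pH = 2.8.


[H+] = 10^(-pH) = 10^(-2.8)
= 1.58×10^-3 M

1.58×10^-3 M


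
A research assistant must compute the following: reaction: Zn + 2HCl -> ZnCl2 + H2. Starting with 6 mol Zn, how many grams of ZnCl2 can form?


Mole ratio ZnCl2:Zn = 1:1
n(ZnCl2) = 6 × 1/1 = 6.000 mol
mass = 6.000 × 136.28 = 817.68 g

817.68 g


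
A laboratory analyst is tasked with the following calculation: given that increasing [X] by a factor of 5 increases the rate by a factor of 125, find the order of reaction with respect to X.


rate ∝ [X]^n
5^n = 125 → n = 3
Order in X: 3

3


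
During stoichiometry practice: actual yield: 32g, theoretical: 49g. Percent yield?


% yield = actual/theoretical × 100
= 32/49 × 100
= 65.31%

65.31%


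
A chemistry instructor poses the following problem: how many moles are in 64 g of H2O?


M(H2O) = 18.02 g/mol
n = mass/M = 64/18.02 = 3.5516 mol

3.5516 mol


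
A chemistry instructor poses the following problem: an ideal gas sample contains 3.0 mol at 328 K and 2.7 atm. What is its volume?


PV = nRT  (R = 0.08206 L·atm/(mol·K))
V = nRT/P = 3.0×0.08206×328/2.7
= 29.906 L

29.906 L


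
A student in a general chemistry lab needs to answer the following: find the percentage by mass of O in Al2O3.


M(Al2O3) = 2×26.98 + 3×16.0 = 101.96 g/mol
Mass of O = 3 × 16.0 = 48.00 g/mol
% O = 48.00/101.96 × 100 = 47.08%

47.08%


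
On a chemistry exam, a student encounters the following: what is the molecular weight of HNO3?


M(HNO3) = 1×1.008 + 1×14.01 + 3×16.0
= 1.01 + 14.01 + 48.0
= 63.02 g/mol

63.02 g/mol


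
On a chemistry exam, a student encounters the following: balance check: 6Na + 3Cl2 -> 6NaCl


Equation: 6Na + 3Cl2 -> 6NaCl
Check atoms: Cl: 6=6, Na: 6=6
Balanced

Yes, balanced


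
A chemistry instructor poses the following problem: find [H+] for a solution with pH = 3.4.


[H+] = 10^(-pH) = 10^(-3.4)
= 3.98×10^-4 M

3.98×10^-4 M


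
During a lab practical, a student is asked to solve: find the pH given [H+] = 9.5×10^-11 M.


pH = -log10([H+]) = -log10(9.5×10^-11)
= 11 - log10(9.5)
= 11 - 0.98
= 10.02

10.02


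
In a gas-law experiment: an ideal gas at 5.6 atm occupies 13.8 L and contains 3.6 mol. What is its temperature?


PV = nRT  (R = 0.08206 L·atm/(mol·K))
T = PV/(nR) = 5.6×13.8/(3.6×0.08206)
= 77.28/0.295416
= 261.60 K

261.60 K


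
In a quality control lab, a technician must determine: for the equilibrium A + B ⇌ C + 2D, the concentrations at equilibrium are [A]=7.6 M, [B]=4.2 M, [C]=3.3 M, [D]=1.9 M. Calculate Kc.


Kc = [C][D]^2/([A][B])
= (3.3^1 × 1.9^2)/(7.6^1 × 4.2^1)
= 11.913/31.92
= 0.3732

0.3732


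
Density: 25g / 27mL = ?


ρ = mass/volume
= 25/27
= 0.926 g/mL

0.926 g/mL


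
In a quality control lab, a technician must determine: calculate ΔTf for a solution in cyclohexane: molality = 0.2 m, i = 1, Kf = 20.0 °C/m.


ΔTf = Kf × m × i
= 20.0 × 0.2 × 1
= 4.0 °C

4.0 °C


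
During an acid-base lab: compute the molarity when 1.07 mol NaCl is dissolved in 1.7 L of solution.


M = n/V = 1.07/1.7 = 0.629 mol/L

0.629 M


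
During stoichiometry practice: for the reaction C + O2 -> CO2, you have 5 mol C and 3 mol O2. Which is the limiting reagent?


Mole ratio available / coefficient:
  C: 5/1 = 5.000
  O2: 3/1 = 3.000
Smaller ratio is limiting.

O2


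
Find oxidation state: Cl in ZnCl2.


halide: -1
Oxidation number: -1

-1


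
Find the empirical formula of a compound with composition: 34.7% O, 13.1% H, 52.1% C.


Assume 100 g sample. Moles of each element:
  O: 34.7/16.0 = 2.169 mol
  H: 13.1/1.008 = 12.996 mol
  C: 52.1/12.01 = 4.338 mol
Divide by smallest (2.169):
  O: 2.169/2.169 = 1.0
  H: 12.996/2.169 = 5.99
  C: 4.338/2.169 = 2.0
Empirical formula: C2H6O

C2H6O


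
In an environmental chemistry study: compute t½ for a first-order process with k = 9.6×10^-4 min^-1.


t½ = ln2/k = 0.693147/(9.6×10^-4 min^-1)
= 722.0 min

722.0 min


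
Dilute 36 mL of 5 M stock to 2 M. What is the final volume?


C1V1 = C2V2
5 × 36 = 2 × V2
V2 = 180/2 = 90.0 mL

90.0 mL


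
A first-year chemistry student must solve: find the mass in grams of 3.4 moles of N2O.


M(N2O) = 44.02 g/mol
mass = n × M = 3.4 × 44.02 = 149.67 g

149.67 g


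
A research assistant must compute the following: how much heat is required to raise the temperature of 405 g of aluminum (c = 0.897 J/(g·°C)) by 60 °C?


q = mcΔT = 405 × 0.897 × 60
= 21797.10 J

21797.10 J


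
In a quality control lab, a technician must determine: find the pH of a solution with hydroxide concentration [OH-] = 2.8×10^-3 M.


pOH = -log10([OH-]) = -log10(2.8×10^-3)
= 3 - log10(2.8) = 2.55
pH = 14 - pOH = 14 - 2.55 = 11.45

11.45


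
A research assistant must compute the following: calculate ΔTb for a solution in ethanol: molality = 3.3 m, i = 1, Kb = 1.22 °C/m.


ΔTb = Kb × m × i
= 1.22 × 3.3 × 1
= 4.026 °C

4.026 °C


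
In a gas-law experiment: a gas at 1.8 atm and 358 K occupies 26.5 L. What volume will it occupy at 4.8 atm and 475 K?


P1V1/T1 = P2V2/T2
V2 = P1V1T2/(T1P2)
= 1.8×26.5×475/(358×4.8)
= 13.185 L

13.185 L


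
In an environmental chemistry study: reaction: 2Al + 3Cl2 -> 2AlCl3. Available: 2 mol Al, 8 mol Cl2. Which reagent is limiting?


Mole ratio available / coefficient:
  Al: 2/2 = 1.000
  Cl2: 8/3 = 2.667
Smaller ratio is limiting.

Al


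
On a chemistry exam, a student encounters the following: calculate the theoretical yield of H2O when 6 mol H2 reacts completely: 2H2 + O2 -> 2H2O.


Mole ratio H2O:H2 = 2:2
n(H2O) = 6 × 2/2 = 6.000 mol
mass = 6.000 × 18.02 = 108.12 g

108.12 g


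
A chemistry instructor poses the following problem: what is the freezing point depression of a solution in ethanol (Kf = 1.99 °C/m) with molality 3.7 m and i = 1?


ΔTf = Kf × m × i
= 1.99 × 3.7 × 1
= 7.363 °C

7.363 °C


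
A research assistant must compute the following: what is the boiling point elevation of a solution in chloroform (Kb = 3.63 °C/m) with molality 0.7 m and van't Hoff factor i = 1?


ΔTb = Kb × m × i
= 3.63 × 0.7 × 1
= 2.541 °C

2.541 °C


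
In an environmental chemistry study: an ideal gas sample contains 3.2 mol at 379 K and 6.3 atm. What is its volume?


PV = nRT  (R = 0.08206 L·atm/(mol·K))
V = nRT/P = 3.2×0.08206×379/6.3
= 15.797 L

15.797 L


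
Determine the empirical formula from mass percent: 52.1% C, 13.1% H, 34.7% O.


Assume 100 g sample. Moles of each element:
  C: 52.1/12.01 = 4.338 mol
  H: 13.1/1.008 = 12.996 mol
  O: 34.7/16.0 = 2.169 mol
Divide by smallest (2.169):
  C: 4.338/2.169 = 2.0
  H: 12.996/2.169 = 5.99
  O: 2.169/2.169 = 1.0
Empirical formula: C2H6O

C2H6O


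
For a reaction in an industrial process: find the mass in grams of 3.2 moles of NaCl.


M(NaCl) = 58.44 g/mol
mass = n × M = 3.2 × 58.44 = 187.01 g

187.01 g


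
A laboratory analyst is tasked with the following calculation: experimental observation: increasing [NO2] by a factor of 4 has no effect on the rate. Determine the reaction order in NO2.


rate ∝ [NO2]^n
rate ∝ [NO2]^0
Order in NO2: 0

0


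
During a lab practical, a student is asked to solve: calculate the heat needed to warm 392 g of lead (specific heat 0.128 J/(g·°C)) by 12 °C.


q = mcΔT = 392 × 0.128 × 12
= 602.11 J

602.11 J


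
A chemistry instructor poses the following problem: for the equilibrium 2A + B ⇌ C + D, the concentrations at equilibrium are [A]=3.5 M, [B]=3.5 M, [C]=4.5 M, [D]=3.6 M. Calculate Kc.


Kc = [C][D]/([A]^2[B])
= (4.5^1 × 3.6^1)/(3.5^2 × 3.5^1)
= 16.2/42.875
= 0.3778

0.3778


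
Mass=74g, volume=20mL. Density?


ρ = mass/volume
= 74/20
= 3.7 g/mL

3.7 g/mL


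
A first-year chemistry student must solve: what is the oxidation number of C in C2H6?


2x + 6(+1) = 0, so x = -3
Oxidation number: -3

-3


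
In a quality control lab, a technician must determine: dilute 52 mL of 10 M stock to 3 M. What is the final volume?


C1V1 = C2V2
10 × 52 = 3 × V2
V2 = 520/3 = 173.33 mL

173.33 mL


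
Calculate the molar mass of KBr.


M(KBr) = 1×39.1 + 1×79.9
= 39.1 + 79.9
= 119.0 g/mol

119.0 g/mol


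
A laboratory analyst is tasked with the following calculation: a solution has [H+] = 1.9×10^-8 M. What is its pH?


pH = -log10([H+]) = -log10(1.9×10^-8)
= 8 - log10(1.9)
= 8 - 0.28
= 7.72

7.72


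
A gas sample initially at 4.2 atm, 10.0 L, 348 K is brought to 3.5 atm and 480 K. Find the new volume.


P1V1/T1 = P2V2/T2
V2 = P1V1T2/(T1P2)
= 4.2×10.0×480/(348×3.5)
= 16.552 L

16.552 L


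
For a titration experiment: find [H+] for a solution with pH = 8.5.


[H+] = 10^(-pH) = 10^(-8.5)
= 3.16×10^-9 M

3.16×10^-9 M


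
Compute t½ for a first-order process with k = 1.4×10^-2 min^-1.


t½ = ln2/k = 0.693147/(1.4×10^-2 min^-1)
= 49.51 min

49.51 min


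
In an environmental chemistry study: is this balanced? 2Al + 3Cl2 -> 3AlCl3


Equation: 2Al + 3Cl2 -> 3AlCl3
Check atoms: Al: 2≠3, Cl: 6≠9
Not balanced

No, not balanced


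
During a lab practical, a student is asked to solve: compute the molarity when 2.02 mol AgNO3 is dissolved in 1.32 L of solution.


M = n/V = 2.02/1.32 = 1.530 mol/L

1.530 M


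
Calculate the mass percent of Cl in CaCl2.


M(CaCl2) = 1×40.08 + 2×35.45 = 110.98 g/mol
Mass of Cl = 2 × 35.45 = 70.90 g/mol
% Cl = 70.90/110.98 × 100 = 63.89%

63.89%


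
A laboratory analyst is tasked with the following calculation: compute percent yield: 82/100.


% yield = actual/theoretical × 100
= 82/100 × 100
= 82.0%

82.0%


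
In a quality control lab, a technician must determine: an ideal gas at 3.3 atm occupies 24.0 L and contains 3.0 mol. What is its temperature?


PV = nRT  (R = 0.08206 L·atm/(mol·K))
T = PV/(nR) = 3.3×24.0/(3.0×0.08206)
= 79.20/0.246180
= 321.72 K

321.72 K


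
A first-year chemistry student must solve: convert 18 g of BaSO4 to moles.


M(BaSO4) = 233.4 g/mol
n = mass/M = 18/233.4 = 0.0771 mol

0.0771 mol


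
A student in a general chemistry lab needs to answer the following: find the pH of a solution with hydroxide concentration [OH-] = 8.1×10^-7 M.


pOH = -log10([OH-]) = -log10(8.1×10^-7)
= 7 - log10(8.1) = 6.09
pH = 14 - pOH = 14 - 6.09 = 7.91

7.91


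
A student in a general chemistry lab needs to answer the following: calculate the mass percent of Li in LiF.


M(LiF) = 1×6.94 + 1×19.0 = 25.94 g/mol
Mass of Li = 1 × 6.94 = 6.94 g/mol
% Li = 6.94/25.94 × 100 = 26.75%

26.75%


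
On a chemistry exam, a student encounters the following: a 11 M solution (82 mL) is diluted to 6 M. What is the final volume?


C1V1 = C2V2
11 × 82 = 6 × V2
V2 = 902/6 = 150.33 mL

150.33 mL


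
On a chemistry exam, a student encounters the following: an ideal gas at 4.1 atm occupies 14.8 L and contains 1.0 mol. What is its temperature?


PV = nRT  (R = 0.08206 L·atm/(mol·K))
T = PV/(nR) = 4.1×14.8/(1.0×0.08206)
= 60.68/0.082060
= 739.46 K

739.46 K


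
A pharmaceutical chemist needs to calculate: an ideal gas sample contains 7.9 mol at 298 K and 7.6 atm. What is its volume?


PV = nRT  (R = 0.08206 L·atm/(mol·K))
V = nRT/P = 7.9×0.08206×298/7.6
= 25.419 L

25.419 L


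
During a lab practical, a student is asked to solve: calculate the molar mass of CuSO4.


M(CuSO4) = 1×63.55 + 1×32.07 + 4×16.0
= 63.55 + 32.07 + 64.0
= 159.62 g/mol

159.62 g/mol


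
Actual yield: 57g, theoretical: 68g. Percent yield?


% yield = actual/theoretical × 100
= 57/68 × 100
= 83.82%

83.82%


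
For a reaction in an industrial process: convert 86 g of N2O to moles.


M(N2O) = 44.02 g/mol
n = mass/M = 86/44.02 = 1.9537 mol

1.9537 mol


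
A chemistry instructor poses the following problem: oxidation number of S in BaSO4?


(+2) + x + 4(-2) = 0, so x = +6
Oxidation number: +6

+6


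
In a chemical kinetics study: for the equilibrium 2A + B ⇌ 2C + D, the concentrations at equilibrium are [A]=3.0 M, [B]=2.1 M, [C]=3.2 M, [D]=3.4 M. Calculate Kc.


Kc = [C]^2[D]/([A]^2[B])
= (3.2^2 × 3.4^1)/(3.0^2 × 2.1^1)
= 34.816/18.9
= 1.842

1.842


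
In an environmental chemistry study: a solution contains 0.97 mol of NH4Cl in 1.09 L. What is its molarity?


M = n/V = 0.97/1.09 = 0.890 mol/L

0.890 M


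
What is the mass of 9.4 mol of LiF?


M(LiF) = 25.94 g/mol
mass = n × M = 9.4 × 25.94 = 243.84 g

243.84 g


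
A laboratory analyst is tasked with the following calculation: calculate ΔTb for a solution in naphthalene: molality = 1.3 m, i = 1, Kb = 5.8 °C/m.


ΔTb = Kb × m × i
= 5.8 × 1.3 × 1
= 7.54 °C

7.54 °C


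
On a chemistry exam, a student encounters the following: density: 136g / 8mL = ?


ρ = mass/volume
= 136/8
= 17.0 g/mL

17.0 g/mL


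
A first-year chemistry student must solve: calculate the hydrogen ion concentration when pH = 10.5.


[H+] = 10^(-pH) = 10^(-10.5)
= 3.16×10^-11 M

3.16×10^-11 M


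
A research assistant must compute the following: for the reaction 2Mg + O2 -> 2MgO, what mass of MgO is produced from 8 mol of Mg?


Mole ratio MgO:Mg = 2:2
n(MgO) = 8 × 2/2 = 8.000 mol
mass = 8.000 × 40.31 = 322.48 g

322.48 g


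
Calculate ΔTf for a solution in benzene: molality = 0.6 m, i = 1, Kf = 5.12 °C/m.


ΔTf = Kf × m × i
= 5.12 × 0.6 × 1
= 3.072 °C

3.072 °C


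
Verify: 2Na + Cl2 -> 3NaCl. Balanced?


Equation: 2Na + Cl2 -> 3NaCl
Check atoms: Cl: 2≠3, Na: 2≠3
Not balanced

No, not balanced


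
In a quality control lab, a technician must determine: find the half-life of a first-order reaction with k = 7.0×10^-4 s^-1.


t½ = ln2/k = 0.693147/(7.0×10^-4 s^-1)
= 990.2 s

990.2 s


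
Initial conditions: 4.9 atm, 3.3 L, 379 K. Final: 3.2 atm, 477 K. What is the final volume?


P1V1/T1 = P2V2/T2
V2 = P1V1T2/(T1P2)
= 4.9×3.3×477/(379×3.2)
= 6.36 L

6.36 L


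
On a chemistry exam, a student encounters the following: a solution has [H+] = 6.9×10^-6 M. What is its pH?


pH = -log10([H+]) = -log10(6.9×10^-6)
= 6 - log10(6.9)
= 6 - 0.84
= 5.16

5.16


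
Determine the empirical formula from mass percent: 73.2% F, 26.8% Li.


Assume 100 g sample. Moles of each element:
  F: 73.2/19.0 = 3.853 mol
  Li: 26.8/6.94 = 3.862 mol
Divide by smallest (3.853):
  F: 3.853/3.853 = 1.0
  Li: 3.862/3.853 = 1.0
Empirical formula: LiF

LiF


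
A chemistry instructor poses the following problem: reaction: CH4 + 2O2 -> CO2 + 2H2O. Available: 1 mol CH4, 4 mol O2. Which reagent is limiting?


Mole ratio available / coefficient:
  CH4: 1/1 = 1.000
  O2: 4/2 = 2.000
Smaller ratio is limiting.

CH4


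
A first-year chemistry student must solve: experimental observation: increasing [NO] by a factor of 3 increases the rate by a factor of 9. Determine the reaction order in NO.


rate ∝ [NO]^n
3^n = 9 → n = 2
Order in NO: 2

2


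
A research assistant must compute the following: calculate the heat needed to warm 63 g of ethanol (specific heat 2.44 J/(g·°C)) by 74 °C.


q = mcΔT = 63 × 2.44 × 74
= 11375.28 J

11375.28 J


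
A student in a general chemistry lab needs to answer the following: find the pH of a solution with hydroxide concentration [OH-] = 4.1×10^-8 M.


pOH = -log10([OH-]) = -log10(4.1×10^-8)
= 8 - log10(4.1) = 7.39
pH = 14 - pOH = 14 - 7.39 = 6.61

6.61


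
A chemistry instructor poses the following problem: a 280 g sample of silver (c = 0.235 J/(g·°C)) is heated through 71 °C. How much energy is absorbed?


q = mcΔT = 280 × 0.235 × 71
= 4671.80 J

4671.80 J


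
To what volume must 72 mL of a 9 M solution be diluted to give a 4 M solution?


C1V1 = C2V2
9 × 72 = 4 × V2
V2 = 648/4 = 162.0 mL

162.0 mL


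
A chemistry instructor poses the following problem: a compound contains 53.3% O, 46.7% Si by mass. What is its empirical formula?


Assume 100 g sample. Moles of each element:
  O: 53.3/16.0 = 3.331 mol
  Si: 46.7/28.09 = 1.663 mol
Divide by smallest (1.663):
  O: 3.331/1.663 = 2.0
  Si: 1.663/1.663 = 1.0
Empirical formula: SiO2

SiO2


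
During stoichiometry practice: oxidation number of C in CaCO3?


(+2) + x + 3(-2) = 0, so x = +4
Oxidation number: +4

+4


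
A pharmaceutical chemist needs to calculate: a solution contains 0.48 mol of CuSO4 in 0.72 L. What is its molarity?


M = n/V = 0.48/0.72 = 0.667 mol/L

0.667 M


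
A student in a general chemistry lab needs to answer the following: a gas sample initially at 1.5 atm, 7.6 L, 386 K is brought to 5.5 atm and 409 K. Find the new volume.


P1V1/T1 = P2V2/T2
V2 = P1V1T2/(T1P2)
= 1.5×7.6×409/(386×5.5)
= 2.196 L

2.196 L


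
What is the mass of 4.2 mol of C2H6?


M(C2H6) = 30.07 g/mol
mass = n × M = 4.2 × 30.07 = 126.29 g

126.29 g


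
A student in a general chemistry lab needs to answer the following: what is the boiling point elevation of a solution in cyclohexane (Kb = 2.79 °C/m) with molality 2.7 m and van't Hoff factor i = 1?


ΔTb = Kb × m × i
= 2.79 × 2.7 × 1
= 7.533 °C

7.533 °C


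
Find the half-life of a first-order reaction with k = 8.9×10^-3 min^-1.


t½ = ln2/k = 0.693147/(8.9×10^-3 min^-1)
= 77.88 min

77.88 min


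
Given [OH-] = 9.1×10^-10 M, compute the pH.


pOH = -log10([OH-]) = -log10(9.1×10^-10)
= 10 - log10(9.1) = 9.04
pH = 14 - pOH = 14 - 9.04 = 4.96

4.96


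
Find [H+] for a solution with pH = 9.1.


[H+] = 10^(-pH) = 10^(-9.1)
= 7.94×10^-10 M

7.94×10^-10 M


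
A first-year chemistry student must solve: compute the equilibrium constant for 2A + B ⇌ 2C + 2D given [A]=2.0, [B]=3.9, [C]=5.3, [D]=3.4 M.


Kc = [C]^2[D]^2/([A]^2[B])
= (5.3^2 × 3.4^2)/(2.0^2 × 3.9^1)
= 324.7204/15.6
= 20.82

20.82


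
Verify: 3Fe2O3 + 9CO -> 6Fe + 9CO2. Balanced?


Equation: 3Fe2O3 + 9CO -> 6Fe + 9CO2
Check atoms: C: 9=9, Fe: 6=6, O: 18=18
Balanced

Yes, balanced


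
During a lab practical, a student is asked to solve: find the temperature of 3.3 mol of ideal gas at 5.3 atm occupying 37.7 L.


PV = nRT  (R = 0.08206 L·atm/(mol·K))
T = PV/(nR) = 5.3×37.7/(3.3×0.08206)
= 199.81/0.270798
= 737.86 K

737.86 K


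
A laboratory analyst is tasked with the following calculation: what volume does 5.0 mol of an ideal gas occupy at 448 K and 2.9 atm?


PV = nRT  (R = 0.08206 L·atm/(mol·K))
V = nRT/P = 5.0×0.08206×448/2.9
= 63.384 L

63.384 L


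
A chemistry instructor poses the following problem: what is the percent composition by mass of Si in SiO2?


M(SiO2) = 1×28.09 + 2×16.0 = 60.09 g/mol
Mass of Si = 1 × 28.09 = 28.09 g/mol
% Si = 28.09/60.09 × 100 = 46.75%

46.75%


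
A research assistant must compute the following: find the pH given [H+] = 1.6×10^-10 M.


pH = -log10([H+]) = -log10(1.6×10^-10)
= 10 - log10(1.6)
= 10 - 0.2
= 9.8

9.8


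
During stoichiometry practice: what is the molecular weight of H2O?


M(H2O) = 2×1.008 + 1×16.0
= 2.02 + 16.0
= 18.02 g/mol

18.02 g/mol


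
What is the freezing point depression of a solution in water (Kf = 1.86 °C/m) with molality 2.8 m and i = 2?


ΔTf = Kf × m × i
= 1.86 × 2.8 × 2
= 10.416 °C

10.416 °C


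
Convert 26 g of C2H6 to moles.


M(C2H6) = 30.07 g/mol
n = mass/M = 26/30.07 = 0.8646 mol

0.8646 mol


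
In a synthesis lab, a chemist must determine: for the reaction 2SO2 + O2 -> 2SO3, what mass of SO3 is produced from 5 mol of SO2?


Mole ratio SO3:SO2 = 2:2
n(SO3) = 5 × 2/2 = 5.000 mol
mass = 5.000 × 80.07 = 400.35 g

400.35 g


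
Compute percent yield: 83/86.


% yield = actual/theoretical × 100
= 83/86 × 100
= 96.51%

96.51%


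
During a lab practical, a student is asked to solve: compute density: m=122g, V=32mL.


ρ = mass/volume
= 122/32
= 3.812 g/mL

3.812 g/mL


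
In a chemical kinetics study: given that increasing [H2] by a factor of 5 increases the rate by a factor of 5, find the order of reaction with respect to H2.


rate ∝ [H2]^n
5^n = 5 → n = 1
Order in H2: 1

1


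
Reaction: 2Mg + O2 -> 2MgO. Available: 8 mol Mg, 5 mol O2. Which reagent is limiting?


Mole ratio available / coefficient:
  Mg: 8/2 = 4.000
  O2: 5/1 = 5.000
Smaller ratio is limiting.

Mg


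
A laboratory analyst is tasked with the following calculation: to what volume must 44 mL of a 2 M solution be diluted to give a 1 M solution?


C1V1 = C2V2
2 × 44 = 1 × V2
V2 = 88/1 = 88.0 mL

88.0 mL


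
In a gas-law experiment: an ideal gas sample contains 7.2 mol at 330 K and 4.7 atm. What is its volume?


PV = nRT  (R = 0.08206 L·atm/(mol·K))
V = nRT/P = 7.2×0.08206×330/4.7
= 41.484 L

41.484 L


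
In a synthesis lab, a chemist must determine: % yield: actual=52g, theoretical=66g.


% yield = actual/theoretical × 100
= 52/66 × 100
= 78.79%

78.79%


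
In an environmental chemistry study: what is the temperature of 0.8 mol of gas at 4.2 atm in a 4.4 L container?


PV = nRT  (R = 0.08206 L·atm/(mol·K))
T = PV/(nR) = 4.2×4.4/(0.8×0.08206)
= 18.48/0.065648
= 281.50 K

281.50 K


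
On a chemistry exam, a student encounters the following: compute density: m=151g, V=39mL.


ρ = mass/volume
= 151/39
= 3.872 g/mL

3.872 g/mL


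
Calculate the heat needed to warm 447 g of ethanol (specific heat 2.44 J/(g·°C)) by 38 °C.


q = mcΔT = 447 × 2.44 × 38
= 41445.84 J

41445.84 J


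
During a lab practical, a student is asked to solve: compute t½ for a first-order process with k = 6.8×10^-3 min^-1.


t½ = ln2/k = 0.693147/(6.8×10^-3 min^-1)
= 101.9 min

101.9 min


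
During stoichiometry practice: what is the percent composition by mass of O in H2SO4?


M(H2SO4) = 2×1.008 + 1×32.07 + 4×16.0 = 98.086 g/mol
Mass of O = 4 × 16.0 = 64.00 g/mol
% O = 64.00/98.086 × 100 = 65.25%

65.25%


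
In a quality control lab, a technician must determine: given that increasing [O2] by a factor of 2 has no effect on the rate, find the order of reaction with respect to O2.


rate ∝ [O2]^n
rate ∝ [O2]^0
Order in O2: 0

0


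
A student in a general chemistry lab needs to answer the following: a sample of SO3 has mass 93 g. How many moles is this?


M(SO3) = 80.07 g/mol
n = mass/M = 93/80.07 = 1.1615 mol

1.1615 mol


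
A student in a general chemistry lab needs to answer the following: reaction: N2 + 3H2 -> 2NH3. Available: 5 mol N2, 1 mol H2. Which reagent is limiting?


Mole ratio available / coefficient:
  N2: 5/1 = 5.000
  H2: 1/3 = 0.333
Smaller ratio is limiting.

H2


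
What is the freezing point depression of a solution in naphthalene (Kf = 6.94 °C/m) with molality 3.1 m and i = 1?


ΔTf = Kf × m × i
= 6.94 × 3.1 × 1
= 21.514 °C

21.514 °C


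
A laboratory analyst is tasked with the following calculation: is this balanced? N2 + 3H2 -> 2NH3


Equation: N2 + 3H2 -> 2NH3
Check atoms: H: 6=6, N: 2=2
Balanced

Yes, balanced


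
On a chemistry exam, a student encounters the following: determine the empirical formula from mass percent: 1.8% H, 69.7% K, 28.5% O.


Assume 100 g sample. Moles of each element:
  H: 1.8/1.008 = 1.786 mol
  K: 69.7/39.1 = 1.783 mol
  O: 28.5/16.0 = 1.781 mol
Divide by smallest (1.781):
  H: 1.786/1.781 = 1.0
  K: 1.783/1.781 = 1.0
  O: 1.781/1.781 = 1.0
Empirical formula: KOH

KOH


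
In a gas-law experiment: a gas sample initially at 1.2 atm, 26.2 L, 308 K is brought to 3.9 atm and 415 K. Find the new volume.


P1V1/T1 = P2V2/T2
V2 = P1V1T2/(T1P2)
= 1.2×26.2×415/(308×3.9)
= 10.862 L

10.862 L


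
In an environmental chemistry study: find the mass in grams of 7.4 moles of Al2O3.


M(Al2O3) = 101.96 g/mol
mass = n × M = 7.4 × 101.96 = 754.50 g

754.50 g


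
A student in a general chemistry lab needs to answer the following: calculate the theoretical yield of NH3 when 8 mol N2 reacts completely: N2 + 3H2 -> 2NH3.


Mole ratio NH3:N2 = 2:1
n(NH3) = 8 × 2/1 = 16.000 mol
mass = 16.000 × 17.03 = 272.48 g

272.48 g


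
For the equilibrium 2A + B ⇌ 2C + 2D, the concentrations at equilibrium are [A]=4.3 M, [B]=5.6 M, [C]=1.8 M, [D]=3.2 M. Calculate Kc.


Kc = [C]^2[D]^2/([A]^2[B])
= (1.8^2 × 3.2^2)/(4.3^2 × 5.6^1)
= 33.1776/103.544
= 0.3204

0.3204


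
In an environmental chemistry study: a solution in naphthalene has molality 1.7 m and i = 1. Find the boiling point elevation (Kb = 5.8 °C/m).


ΔTb = Kb × m × i
= 5.8 × 1.7 × 1
= 9.86 °C

9.86 °C


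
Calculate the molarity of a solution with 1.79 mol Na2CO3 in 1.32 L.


M = n/V = 1.79/1.32 = 1.356 mol/L

1.356 M


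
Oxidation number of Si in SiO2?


x + 2(-2) = 0, so x = +4
Oxidation number: +4

+4


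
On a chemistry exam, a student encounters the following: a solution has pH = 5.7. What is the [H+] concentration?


[H+] = 10^(-pH) = 10^(-5.7)
= 2.0×10^-6 M

2.0×10^-6 M


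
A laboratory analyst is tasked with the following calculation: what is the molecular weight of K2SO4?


M(K2SO4) = 2×39.1 + 1×32.07 + 4×16.0
= 78.2 + 32.07 + 64.0
= 174.27 g/mol

174.27 g/mol


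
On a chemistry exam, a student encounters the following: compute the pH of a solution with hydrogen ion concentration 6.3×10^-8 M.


pH = -log10([H+]) = -log10(6.3×10^-8)
= 8 - log10(6.3)
= 8 - 0.8
= 7.2

7.2


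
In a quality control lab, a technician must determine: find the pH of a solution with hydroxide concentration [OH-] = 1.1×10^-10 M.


pOH = -log10([OH-]) = -log10(1.1×10^-10)
= 10 - log10(1.1) = 9.96
pH = 14 - pOH = 14 - 9.96 = 4.04

4.04


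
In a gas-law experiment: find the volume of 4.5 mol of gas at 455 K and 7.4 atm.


PV = nRT  (R = 0.08206 L·atm/(mol·K))
V = nRT/P = 4.5×0.08206×455/7.4
= 22.705 L

22.705 L


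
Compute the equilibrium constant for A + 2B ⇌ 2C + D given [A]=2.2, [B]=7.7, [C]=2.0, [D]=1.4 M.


Kc = [C]^2[D]/([A][B]^2)
= (2.0^2 × 1.4^1)/(2.2^1 × 7.7^2)
= 5.6/130.438
= 0.04293

0.04293


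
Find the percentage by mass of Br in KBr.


M(KBr) = 1×39.1 + 1×79.9 = 119.00 g/mol
Mass of Br = 1 × 79.9 = 79.90 g/mol
% Br = 79.90/119.00 × 100 = 67.14%

67.14%


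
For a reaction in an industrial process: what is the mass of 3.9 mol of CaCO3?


M(CaCO3) = 100.09 g/mol
mass = n × M = 3.9 × 100.09 = 390.35 g

390.35 g


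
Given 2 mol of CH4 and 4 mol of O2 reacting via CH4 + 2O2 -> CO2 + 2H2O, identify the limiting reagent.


Mole ratio available / coefficient:
  CH4: 2/1 = 2.000
  O2: 4/2 = 2.000
Smaller ratio is limiting.

neither (stoichiometric); CH4 and O2 are fully consumed


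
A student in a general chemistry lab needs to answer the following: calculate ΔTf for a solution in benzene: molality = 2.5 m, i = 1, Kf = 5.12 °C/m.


ΔTf = Kf × m × i
= 5.12 × 2.5 × 1
= 12.8 °C

12.8 °C


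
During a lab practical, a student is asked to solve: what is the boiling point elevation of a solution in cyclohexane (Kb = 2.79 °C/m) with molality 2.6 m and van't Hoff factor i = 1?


ΔTb = Kb × m × i
= 2.79 × 2.6 × 1
= 7.254 °C

7.254 °C


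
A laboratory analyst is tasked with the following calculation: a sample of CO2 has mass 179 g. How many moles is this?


M(CO2) = 44.01 g/mol
n = mass/M = 179/44.01 = 4.0673 mol

4.0673 mol


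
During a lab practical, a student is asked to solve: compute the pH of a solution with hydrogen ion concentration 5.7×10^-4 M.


pH = -log10([H+]) = -log10(5.7×10^-4)
= 4 - log10(5.7)
= 4 - 0.76
= 3.24

3.24


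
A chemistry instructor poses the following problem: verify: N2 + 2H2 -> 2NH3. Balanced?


Equation: N2 + 2H2 -> 2NH3
Check atoms: H: 4≠6, N: 2=2
Not balanced

No, not balanced


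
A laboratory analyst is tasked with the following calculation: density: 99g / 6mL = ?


ρ = mass/volume
= 99/6
= 16.5 g/mL

16.5 g/mL


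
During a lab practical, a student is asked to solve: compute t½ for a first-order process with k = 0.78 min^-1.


t½ = ln2/k = 0.693147/(0.78 min^-1)
= 0.8887 min

0.8887 min


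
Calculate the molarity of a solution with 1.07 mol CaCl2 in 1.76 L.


M = n/V = 1.07/1.76 = 0.608 mol/L

0.608 M


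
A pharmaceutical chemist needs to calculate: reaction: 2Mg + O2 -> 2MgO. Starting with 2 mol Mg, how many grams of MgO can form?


Mole ratio MgO:Mg = 2:2
n(MgO) = 2 × 2/2 = 2.000 mol
mass = 2.000 × 40.31 = 80.62 g

80.62 g


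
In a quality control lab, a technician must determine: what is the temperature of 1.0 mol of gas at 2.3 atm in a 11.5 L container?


PV = nRT  (R = 0.08206 L·atm/(mol·K))
T = PV/(nR) = 2.3×11.5/(1.0×0.08206)
= 26.45/0.082060
= 322.33 K

322.33 K


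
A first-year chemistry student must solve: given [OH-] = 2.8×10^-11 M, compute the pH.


pOH = -log10([OH-]) = -log10(2.8×10^-11)
= 11 - log10(2.8) = 10.55
pH = 14 - pOH = 14 - 10.55 = 3.45

3.45


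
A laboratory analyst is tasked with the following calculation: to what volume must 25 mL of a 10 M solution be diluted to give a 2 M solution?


C1V1 = C2V2
10 × 25 = 2 × V2
V2 = 250/2 = 125.0 mL

125.0 mL


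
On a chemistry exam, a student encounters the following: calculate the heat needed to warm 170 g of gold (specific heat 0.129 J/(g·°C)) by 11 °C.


q = mcΔT = 170 × 0.129 × 11
= 241.23 J

241.23 J


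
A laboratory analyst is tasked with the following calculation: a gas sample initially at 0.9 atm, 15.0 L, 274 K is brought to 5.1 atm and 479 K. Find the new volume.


P1V1/T1 = P2V2/T2
V2 = P1V1T2/(T1P2)
= 0.9×15.0×479/(274×5.1)
= 4.628 L

4.628 L


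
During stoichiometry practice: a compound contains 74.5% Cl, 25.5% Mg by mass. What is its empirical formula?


Assume 100 g sample. Moles of each element:
  Cl: 74.5/35.45 = 2.102 mol
  Mg: 25.5/24.31 = 1.049 mol
Divide by smallest (1.049):
  Cl: 2.102/1.049 = 2.0
  Mg: 1.049/1.049 = 1.0
Empirical formula: MgCl2

MgCl2


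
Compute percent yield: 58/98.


% yield = actual/theoretical × 100
= 58/98 × 100
= 59.18%

59.18%


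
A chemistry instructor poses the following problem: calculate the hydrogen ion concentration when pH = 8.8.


[H+] = 10^(-pH) = 10^(-8.8)
= 1.58×10^-9 M

1.58×10^-9 M


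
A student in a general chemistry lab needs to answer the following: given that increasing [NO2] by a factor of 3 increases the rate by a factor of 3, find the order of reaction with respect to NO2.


rate ∝ [NO2]^n
3^n = 3 → n = 1
Order in NO2: 1

1


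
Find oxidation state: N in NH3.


x + 3(+1) = 0, so x = -3
Oxidation number: -3

-3


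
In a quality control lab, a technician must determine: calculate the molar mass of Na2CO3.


M(Na2CO3) = 2×22.99 + 1×12.01 + 3×16.0
= 45.98 + 12.01 + 48.0
= 105.99 g/mol

105.99 g/mol


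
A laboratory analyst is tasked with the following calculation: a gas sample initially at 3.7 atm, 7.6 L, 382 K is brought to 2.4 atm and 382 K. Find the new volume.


P1V1/T1 = P2V2/T2
V2 = P1V1T2/(T1P2)
= 3.7×7.6×382/(382×2.4)
= 11.717 L

11.717 L


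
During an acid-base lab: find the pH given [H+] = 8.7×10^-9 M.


pH = -log10([H+]) = -log10(8.7×10^-9)
= 9 - log10(8.7)
= 9 - 0.94
= 8.06

8.06


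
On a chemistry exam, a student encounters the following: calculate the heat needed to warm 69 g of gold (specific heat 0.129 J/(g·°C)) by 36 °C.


q = mcΔT = 69 × 0.129 × 36
= 320.44 J

320.44 J


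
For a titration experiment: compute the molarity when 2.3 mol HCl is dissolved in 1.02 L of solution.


M = n/V = 2.3/1.02 = 2.255 mol/L

2.255 M


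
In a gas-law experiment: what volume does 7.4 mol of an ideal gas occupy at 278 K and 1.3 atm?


PV = nRT  (R = 0.08206 L·atm/(mol·K))
V = nRT/P = 7.4×0.08206×278/1.3
= 129.857 L

129.857 L


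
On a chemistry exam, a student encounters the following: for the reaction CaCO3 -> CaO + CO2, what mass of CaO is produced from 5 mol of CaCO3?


Mole ratio CaO:CaCO3 = 1:1
n(CaO) = 5 × 1/1 = 5.000 mol
mass = 5.000 × 56.08 = 280.4 g

280.4 g


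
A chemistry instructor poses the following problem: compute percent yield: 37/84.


% yield = actual/theoretical × 100
= 37/84 × 100
= 44.05%

44.05%


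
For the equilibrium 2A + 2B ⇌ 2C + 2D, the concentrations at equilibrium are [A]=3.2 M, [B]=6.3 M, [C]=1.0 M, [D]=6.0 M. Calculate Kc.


Kc = [C]^2[D]^2/([A]^2[B]^2)
= (1.0^2 × 6.0^2)/(3.2^2 × 6.3^2)
= 36/406.4256
= 0.08858

0.08858
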